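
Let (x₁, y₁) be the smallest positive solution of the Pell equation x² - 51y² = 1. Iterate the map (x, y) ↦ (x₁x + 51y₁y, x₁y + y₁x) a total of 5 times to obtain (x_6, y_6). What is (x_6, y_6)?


Step 1: Find the fundamental solution (x₁, y₁) of x² - 51y² = 1.
  Expand √51 as a continued fraction. a₀ = ⌊√51⌋ = 7; iterate m_{k+1} = d_k·a_k − m_k, d_{k+1} = (51 − m_{k+1}²)/d_k, a_{k+1} = ⌊(a₀ + m_{k+1})/d_{k+1}⌋ (starting m₀ = 0, d₀ = 1), with convergents p_k = a_k·p_{k-1} + p_{k-2}, q_k = a_k·q_{k-1} + q_{k-2} (p₋₁ = 1, q₋₁ = 0):
  k = 0: a₀ = 7; p₀/q₀ = 7/1; p₀² − 51·q₀² = 49 − 51 = -2.
  k = 1: m = 7, d = 2, a = ⌊(7 + 7)/2⌋ = 7; p/q = (7·7 + 1)/(7·1 + 0) = 50/7; p² − 51·q² = 2500 − 2499 = 1.
  The first convergent with p² − 51·q² = 1 gives the fundamental solution (x₁, y₁) = (50, 7).
Step 2: Apply the recurrence (x_{n+1}, y_{n+1}) = (x₁x_n + 51y₁y_n, x₁y_n + y₁x_n) repeatedly.
  From (x_1, y_1) = (50, 7): x_2 = 50·50 + 51·7·7 = 4999; y_2 = 50·7 + 7·50 = 700.
  From (x_2, y_2) = (4999, 700): x_3 = 50·4999 + 51·7·700 = 499850; y_3 = 50·700 + 7·4999 = 69993.
  From (x_3, y_3) = (499850, 69993): x_4 = 50·499850 + 51·7·69993 = 49980001; y_4 = 50·69993 + 7·499850 = 6998600.
  From (x_4, y_4) = (49980001, 6998600): x_5 = 50·49980001 + 51·7·6998600 = 4997500250; y_5 = 50·6998600 + 7·49980001 = 699790007.
  From (x_5, y_5) = (4997500250, 699790007): x_6 = 50·4997500250 + 51·7·699790007 = 499700044999; y_6 = 50·699790007 + 7·4997500250 = 69972002100.
Step 3: Verify x_6² - 51·y_6² = 249700134972002624910001 - 249700134972002624910000 = 1 (should be 1). ✓

(x_1, y_1) = (50, 7); (x_6, y_6) = (499700044999, 69972002100).


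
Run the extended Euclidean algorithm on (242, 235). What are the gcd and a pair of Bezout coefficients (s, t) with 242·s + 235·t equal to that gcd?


Euclidean algorithm on (242, 235) — divide until remainder is 0:
  242 = 1 · 235 + 7
  235 = 33 · 7 + 4
  7 = 1 · 4 + 3
  4 = 1 · 3 + 1
  3 = 3 · 1 + 0
gcd(242, 235) = 1.
Track Bezout coefficients alongside the remainders: start with r₀ = 242 = a·1 + b·0 (s = 1, t = 0) and r₁ = 235 = a·0 + b·1 (s = 0, t = 1); each new remainder r_{k+1} = r_{k-1} − q_k·r_k inherits s_{k+1} = s_{k-1} − q_k·s_k, t_{k+1} = t_{k-1} − q_k·t_k, so r_k = a·s_k + b·t_k at every step:
  q = 1: r = 7, s = 1 − 1·0 = 1, t = 0 − 1·1 = -1  (check: 242·1 + 235·(-1) = 7)
  q = 33: r = 4, s = 0 − 33·1 = -33, t = 1 − 33·(-1) = 34  (check: 242·(-33) + 235·34 = 4)
  q = 1: r = 3, s = 1 − 1·(-33) = 34, t = -1 − 1·34 = -35  (check: 242·34 + 235·(-35) = 3)
  q = 1: r = 1, s = -33 − 1·34 = -67, t = 34 − 1·(-35) = 69  (check: 242·(-67) + 235·69 = 1)
The row with r = 1 (the gcd) gives the Bezout coefficients s = -67, t = 69.
Result: 242 · (-67) + 235 · (69) = 1.

gcd(242, 235) = 1; s = -67, t = 69 (check: 242·(-67) + 235·69 = 1).


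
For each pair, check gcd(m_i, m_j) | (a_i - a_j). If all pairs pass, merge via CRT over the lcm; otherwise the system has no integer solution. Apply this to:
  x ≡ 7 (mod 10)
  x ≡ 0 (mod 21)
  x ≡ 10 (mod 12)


Moduli 10, 21, 12 are not pairwise coprime, so CRT works modulo lcm(m_i) when all pairwise compatibility conditions hold.
Pairwise compatibility: gcd(m_i, m_j) must divide a_i - a_j for every pair.
Merge one congruence at a time:
  Start: x ≡ 7 (mod 10).
  Combine with x ≡ 0 (mod 21): gcd(10, 21) = 1; 0 - 7 = -7, which IS divisible by 1, so compatible.
    Write x = 7 + 10·t and substitute into x ≡ 0 (mod 21): 10·t ≡ 0 − 7 = -7 (mod 21).
    Reduce coefficients mod 21: 10·t ≡ 14 (mod 21).
    The inverse of 10 mod 21 is 19 (since 10·19 = 190 = 9·21 + 1), so t ≡ 19·14 = 266 ≡ 14 (mod 21).
    Then x = 7 + 10·14 = 147, valid modulo lcm(10, 21) = 210: x ≡ 147 (mod 210).
  Combine with x ≡ 10 (mod 12): gcd(210, 12) = 6, and 10 - 147 = -137 is NOT divisible by 6.
    ⇒ system is inconsistent (no integer solution).

No solution (the system is inconsistent).


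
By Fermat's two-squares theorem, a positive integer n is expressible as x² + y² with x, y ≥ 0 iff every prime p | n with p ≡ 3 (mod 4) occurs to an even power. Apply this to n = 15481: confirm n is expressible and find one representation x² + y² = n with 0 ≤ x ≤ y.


Step 1: Factor n = 15481 = 113 · 137.
Step 2: Check the mod-4 condition on each prime factor: 113 ≡ 1 (mod 4), exponent 1; 137 ≡ 1 (mod 4), exponent 1.
All primes ≡ 3 (mod 4) appear to even exponent (or don't appear), so by the two-squares theorem n IS expressible as a sum of two squares.
Step 3: Build a representation. Here n = 113 · 137 is a product of primes ≡ 1 (mod 4). Each prime p ≡ 1 (mod 4) is itself a sum of two squares; find a² by testing p − a² for a perfect square:
  113: 113 − 1² = 112, 113 − 2² = 109, 113 − 3² = 104, 113 − 4² = 97, 113 − 5² = 88, 113 − 6² = 77, 113 − 7² = 64 = 8² ⇒ 113 = 7² + 8².
  137: 137 − 1² = 136, 137 − 2² = 133, 137 − 3² = 128, 137 − 4² = 121 = 11² ⇒ 137 = 4² + 11².
  Combine using the Brahmagupta–Fibonacci identity (a² + b²)(c² + d²) = (ac − bd)² + (ad + bc)² = (ac + bd)² + (ad − bc)²:
  113 · 137 = 15481: from (7² + 8²)(4² + 11²), take (7·4 − 8·11, 7·11 + 8·4) = (28 − 88, 77 + 32) = (-60, 109); dropping signs (only squares matter) gives (60, 109); check 60² + 109² = 3600 + 11881 = 15481 ✓.
Step 4: Order so x ≤ y and verify: 60² + 109² = 3600 + 11881 = 15481 = n. ✓

n = 15481 = 60² + 109² (one valid representation with x ≤ y).


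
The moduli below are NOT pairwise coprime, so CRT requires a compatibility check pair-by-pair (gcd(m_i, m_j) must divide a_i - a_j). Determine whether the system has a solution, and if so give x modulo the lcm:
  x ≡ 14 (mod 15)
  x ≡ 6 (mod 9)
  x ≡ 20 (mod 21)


Moduli 15, 9, 21 are not pairwise coprime, so CRT works modulo lcm(m_i) when all pairwise compatibility conditions hold.
Pairwise compatibility: gcd(m_i, m_j) must divide a_i - a_j for every pair.
Merge one congruence at a time:
  Start: x ≡ 14 (mod 15).
  Combine with x ≡ 6 (mod 9): gcd(15, 9) = 3, and 6 - 14 = -8 is NOT divisible by 3.
    ⇒ system is inconsistent (no integer solution).

No solution (the system is inconsistent).


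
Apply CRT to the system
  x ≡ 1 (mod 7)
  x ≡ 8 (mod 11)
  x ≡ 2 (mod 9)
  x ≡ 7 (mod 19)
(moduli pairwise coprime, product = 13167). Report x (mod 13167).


Product of moduli M = 7 · 11 · 9 · 19 = 13167.
Merge one congruence at a time:
  Start: x ≡ 1 (mod 7).
  Combine with x ≡ 8 (mod 11); new modulus lcm = 77.
    Write x = 1 + 7·t and substitute into x ≡ 8 (mod 11): 7·t ≡ 8 − 1 = 7 (mod 11).
    The inverse of 7 mod 11 is 8 (since 7·8 = 56 = 5·11 + 1), so t ≡ 8·7 = 56 ≡ 1 (mod 11).
    Then x = 1 + 7·1 = 8, valid modulo lcm(7, 11) = 77: x ≡ 8 (mod 77).
  Combine with x ≡ 2 (mod 9); new modulus lcm = 693.
    Write x = 8 + 77·t and substitute into x ≡ 2 (mod 9): 77·t ≡ 2 − 8 = -6 (mod 9).
    Reduce coefficients mod 9: 5·t ≡ 3 (mod 9).
    The inverse of 5 mod 9 is 2 (since 5·2 = 10 = 1·9 + 1), so t ≡ 2·3 = 6 ≡ 6 (mod 9).
    Then x = 8 + 77·6 = 470, valid modulo lcm(77, 9) = 693: x ≡ 470 (mod 693).
  Combine with x ≡ 7 (mod 19); new modulus lcm = 13167.
    Write x = 470 + 693·t and substitute into x ≡ 7 (mod 19): 693·t ≡ 7 − 470 = -463 (mod 19).
    Reduce coefficients mod 19: 9·t ≡ 12 (mod 19).
    The inverse of 9 mod 19 is 17 (since 9·17 = 153 = 8·19 + 1), so t ≡ 17·12 = 204 ≡ 14 (mod 19).
    Then x = 470 + 693·14 = 10172, valid modulo lcm(693, 19) = 13167: x ≡ 10172 (mod 13167).
Verify against each original: 10172 mod 7 = 1, 10172 mod 11 = 8, 10172 mod 9 = 2, 10172 mod 19 = 7.

x ≡ 10172 (mod 13167).


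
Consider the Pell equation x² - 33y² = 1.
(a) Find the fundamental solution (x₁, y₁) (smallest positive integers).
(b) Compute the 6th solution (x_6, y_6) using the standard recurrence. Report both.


Step 1: Find the fundamental solution (x₁, y₁) of x² - 33y² = 1.
  Expand √33 as a continued fraction. a₀ = ⌊√33⌋ = 5; iterate m_{k+1} = d_k·a_k − m_k, d_{k+1} = (33 − m_{k+1}²)/d_k, a_{k+1} = ⌊(a₀ + m_{k+1})/d_{k+1}⌋ (starting m₀ = 0, d₀ = 1), with convergents p_k = a_k·p_{k-1} + p_{k-2}, q_k = a_k·q_{k-1} + q_{k-2} (p₋₁ = 1, q₋₁ = 0):
  k = 0: a₀ = 5; p₀/q₀ = 5/1; p₀² − 33·q₀² = 25 − 33 = -8.
  k = 1: m = 5, d = 8, a = ⌊(5 + 5)/8⌋ = 1; p/q = (1·5 + 1)/(1·1 + 0) = 6/1; p² − 33·q² = 36 − 33 = 3.
  k = 2: m = 3, d = 3, a = ⌊(5 + 3)/3⌋ = 2; p/q = (2·6 + 5)/(2·1 + 1) = 17/3; p² − 33·q² = 289 − 297 = -8.
  k = 3: m = 3, d = 8, a = ⌊(5 + 3)/8⌋ = 1; p/q = (1·17 + 6)/(1·3 + 1) = 23/4; p² − 33·q² = 529 − 528 = 1.
  The first convergent with p² − 33·q² = 1 gives the fundamental solution (x₁, y₁) = (23, 4).
Step 2: Apply the recurrence (x_{n+1}, y_{n+1}) = (x₁x_n + 33y₁y_n, x₁y_n + y₁x_n) repeatedly.
  From (x_1, y_1) = (23, 4): x_2 = 23·23 + 33·4·4 = 1057; y_2 = 23·4 + 4·23 = 184.
  From (x_2, y_2) = (1057, 184): x_3 = 23·1057 + 33·4·184 = 48599; y_3 = 23·184 + 4·1057 = 8460.
  From (x_3, y_3) = (48599, 8460): x_4 = 23·48599 + 33·4·8460 = 2234497; y_4 = 23·8460 + 4·48599 = 388976.
  From (x_4, y_4) = (2234497, 388976): x_5 = 23·2234497 + 33·4·388976 = 102738263; y_5 = 23·388976 + 4·2234497 = 17884436.
  From (x_5, y_5) = (102738263, 17884436): x_6 = 23·102738263 + 33·4·17884436 = 4723725601; y_6 = 23·17884436 + 4·102738263 = 822295080.
Step 3: Verify x_6² - 33·y_6² = 22313583553542811201 - 22313583553542811200 = 1 (should be 1). ✓

(x_1, y_1) = (23, 4); (x_6, y_6) = (4723725601, 822295080).


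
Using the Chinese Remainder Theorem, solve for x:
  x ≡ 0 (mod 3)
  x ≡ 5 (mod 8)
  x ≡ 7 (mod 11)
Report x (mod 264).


Moduli 3, 8, 11 are pairwise coprime; by CRT there is a unique solution modulo M = 3 · 8 · 11 = 264.
Solve pairwise, accumulating the modulus:
  Start with x ≡ 0 (mod 3).
  Combine with x ≡ 5 (mod 8): since gcd(3, 8) = 1, we get a unique residue mod 24.
    Write x = 0 + 3·t and substitute into x ≡ 5 (mod 8): 3·t ≡ 5 − 0 = 5 (mod 8).
    The inverse of 3 mod 8 is 3 (since 3·3 = 9 = 1·8 + 1), so t ≡ 3·5 = 15 ≡ 7 (mod 8).
    Then x = 0 + 3·7 = 21, valid modulo lcm(3, 8) = 24: x ≡ 21 (mod 24).
  Combine with x ≡ 7 (mod 11): since gcd(24, 11) = 1, we get a unique residue mod 264.
    Write x = 21 + 24·t and substitute into x ≡ 7 (mod 11): 24·t ≡ 7 − 21 = -14 (mod 11).
    Reduce coefficients mod 11: 2·t ≡ 8 (mod 11).
    The inverse of 2 mod 11 is 6 (since 2·6 = 12 = 1·11 + 1), so t ≡ 6·8 = 48 ≡ 4 (mod 11).
    Then x = 21 + 24·4 = 117, valid modulo lcm(24, 11) = 264: x ≡ 117 (mod 264).
Verify: 117 mod 3 = 0 ✓, 117 mod 8 = 5 ✓, 117 mod 11 = 7 ✓.

x ≡ 117 (mod 264).


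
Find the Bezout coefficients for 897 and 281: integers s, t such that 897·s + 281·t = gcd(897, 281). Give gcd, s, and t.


Euclidean algorithm on (897, 281) — divide until remainder is 0:
  897 = 3 · 281 + 54
  281 = 5 · 54 + 11
  54 = 4 · 11 + 10
  11 = 1 · 10 + 1
  10 = 10 · 1 + 0
gcd(897, 281) = 1.
Track Bezout coefficients alongside the remainders: start with r₀ = 897 = a·1 + b·0 (s = 1, t = 0) and r₁ = 281 = a·0 + b·1 (s = 0, t = 1); each new remainder r_{k+1} = r_{k-1} − q_k·r_k inherits s_{k+1} = s_{k-1} − q_k·s_k, t_{k+1} = t_{k-1} − q_k·t_k, so r_k = a·s_k + b·t_k at every step:
  q = 3: r = 54, s = 1 − 3·0 = 1, t = 0 − 3·1 = -3  (check: 897·1 + 281·(-3) = 54)
  q = 5: r = 11, s = 0 − 5·1 = -5, t = 1 − 5·(-3) = 16  (check: 897·(-5) + 281·16 = 11)
  q = 4: r = 10, s = 1 − 4·(-5) = 21, t = -3 − 4·16 = -67  (check: 897·21 + 281·(-67) = 10)
  q = 1: r = 1, s = -5 − 1·21 = -26, t = 16 − 1·(-67) = 83  (check: 897·(-26) + 281·83 = 1)
The row with r = 1 (the gcd) gives the Bezout coefficients s = -26, t = 83.
Result: 897 · (-26) + 281 · (83) = 1.

gcd(897, 281) = 1; s = -26, t = 83 (check: 897·(-26) + 281·83 = 1).


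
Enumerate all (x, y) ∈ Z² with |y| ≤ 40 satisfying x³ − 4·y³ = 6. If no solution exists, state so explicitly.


The equation is x³ - 4y³ = 6. For fixed y, x³ = 4·y³ + 6, so a solution requires the RHS to be a perfect cube.
Strategy: iterate y from -40 to 40, compute RHS = 4·y³ + 6, and check whether it is a (positive or negative) perfect cube.
Check small values of y:
  y = 0: RHS = 6 is not a perfect cube.
  y = 1: RHS = 10 is not a perfect cube.
  y = -1: RHS = 2 is not a perfect cube.
  y = 2: RHS = 38 is not a perfect cube.
  y = -2: RHS = -26 is not a perfect cube.
  y = 3: RHS = 114 is not a perfect cube.
  y = -3: RHS = -102 is not a perfect cube.
Continuing the search up to |y| = 40 finds no solutions either.
No (x, y) in the scanned range satisfies the equation.

No integer solutions with |y| ≤ 40.


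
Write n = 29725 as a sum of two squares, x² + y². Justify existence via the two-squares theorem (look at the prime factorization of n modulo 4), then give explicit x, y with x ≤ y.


Step 1: Factor n = 29725 = 5^2 · 29 · 41.
Step 2: Check the mod-4 condition on each prime factor: 5 ≡ 1 (mod 4), exponent 2; 29 ≡ 1 (mod 4), exponent 1; 41 ≡ 1 (mod 4), exponent 1.
All primes ≡ 3 (mod 4) appear to even exponent (or don't appear), so by the two-squares theorem n IS expressible as a sum of two squares.
Step 3: Build a representation. Group n = k² · m with k = 5 and m = 29 · 41 = 1189 (a product of primes ≡ 1 (mod 4)); a representation of m scales to one of n via (k·x)² + (k·y)² = k²(x² + y²). Each prime p ≡ 1 (mod 4) is itself a sum of two squares; find a² by testing p − a² for a perfect square:
  29: 29 − 1² = 28, 29 − 2² = 25 = 5² ⇒ 29 = 2² + 5².
  41: 41 − 1² = 40, 41 − 2² = 37, 41 − 3² = 32, 41 − 4² = 25 = 5² ⇒ 41 = 4² + 5².
  Combine using the Brahmagupta–Fibonacci identity (a² + b²)(c² + d²) = (ac − bd)² + (ad + bc)² = (ac + bd)² + (ad − bc)²:
  29 · 41 = 1189: from (2² + 5²)(4² + 5²), take (2·4 − 5·5, 2·5 + 5·4) = (8 − 25, 10 + 20) = (-17, 30); dropping signs (only squares matter) gives (17, 30); check 17² + 30² = 289 + 900 = 1189 ✓.
  Scale by k = 5: (5·17, 5·30) = (85, 150).
Step 4: Order so x ≤ y and verify: 85² + 150² = 7225 + 22500 = 29725 = n. ✓

n = 29725 = 85² + 150² (one valid representation with x ≤ y).


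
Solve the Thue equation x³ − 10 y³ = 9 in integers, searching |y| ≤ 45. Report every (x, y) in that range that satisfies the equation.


The equation is x³ - 10y³ = 9. For fixed y, x³ = 10·y³ + 9, so a solution requires the RHS to be a perfect cube.
Strategy: iterate y from -45 to 45, compute RHS = 10·y³ + 9, and check whether it is a (positive or negative) perfect cube.
Check small values of y:
  y = 0: RHS = 9 is not a perfect cube.
  y = 1: RHS = 19 is not a perfect cube.
  y = -1: RHS = -1 = (-1)³ ⇒ x = -1 works.
  y = 2: RHS = 89 is not a perfect cube.
  y = -2: RHS = -71 is not a perfect cube.
  y = 3: RHS = 279 is not a perfect cube.
  y = -3: RHS = -261 is not a perfect cube.
Continuing the search up to |y| = 45 finds no further solutions beyond those listed.
Collected solutions: (-1, -1).

Solutions (with |y| ≤ 45): (-1, -1).


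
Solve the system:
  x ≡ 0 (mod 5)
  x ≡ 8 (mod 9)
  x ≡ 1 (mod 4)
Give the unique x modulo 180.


Moduli 5, 9, 4 are pairwise coprime; by CRT there is a unique solution modulo M = 5 · 9 · 4 = 180.
Solve pairwise, accumulating the modulus:
  Start with x ≡ 0 (mod 5).
  Combine with x ≡ 8 (mod 9): since gcd(5, 9) = 1, we get a unique residue mod 45.
    Write x = 0 + 5·t and substitute into x ≡ 8 (mod 9): 5·t ≡ 8 − 0 = 8 (mod 9).
    The inverse of 5 mod 9 is 2 (since 5·2 = 10 = 1·9 + 1), so t ≡ 2·8 = 16 ≡ 7 (mod 9).
    Then x = 0 + 5·7 = 35, valid modulo lcm(5, 9) = 45: x ≡ 35 (mod 45).
  Combine with x ≡ 1 (mod 4): since gcd(45, 4) = 1, we get a unique residue mod 180.
    Write x = 35 + 45·t and substitute into x ≡ 1 (mod 4): 45·t ≡ 1 − 35 = -34 (mod 4).
    Reduce coefficients mod 4: 1·t ≡ 2 (mod 4).
    So t ≡ 2 (mod 4).
    Then x = 35 + 45·2 = 125, valid modulo lcm(45, 4) = 180: x ≡ 125 (mod 180).
Verify: 125 mod 5 = 0 ✓, 125 mod 9 = 8 ✓, 125 mod 4 = 1 ✓.

x ≡ 125 (mod 180).


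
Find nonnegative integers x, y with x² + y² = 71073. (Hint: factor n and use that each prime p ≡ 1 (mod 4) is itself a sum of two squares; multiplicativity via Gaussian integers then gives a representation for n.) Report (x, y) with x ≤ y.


Step 1: Factor n = 71073 = 3^2 · 53 · 149.
Step 2: Check the mod-4 condition on each prime factor: 3 ≡ 3 (mod 4), exponent 2 (must be even); 53 ≡ 1 (mod 4), exponent 1; 149 ≡ 1 (mod 4), exponent 1.
All primes ≡ 3 (mod 4) appear to even exponent (or don't appear), so by the two-squares theorem n IS expressible as a sum of two squares.
Step 3: Build a representation. Group n = k² · m with k = 3 and m = 53 · 149 = 7897 (a product of primes ≡ 1 (mod 4)); a representation of m scales to one of n via (k·x)² + (k·y)² = k²(x² + y²). Each prime p ≡ 1 (mod 4) is itself a sum of two squares; find a² by testing p − a² for a perfect square:
  53: 53 − 1² = 52, 53 − 2² = 49 = 7² ⇒ 53 = 2² + 7².
  149: 149 − 1² = 148, 149 − 2² = 145, 149 − 3² = 140, 149 − 4² = 133, 149 − 5² = 124, 149 − 6² = 113, 149 − 7² = 100 = 10² ⇒ 149 = 7² + 10².
  Combine using the Brahmagupta–Fibonacci identity (a² + b²)(c² + d²) = (ac − bd)² + (ad + bc)² = (ac + bd)² + (ad − bc)²:
  53 · 149 = 7897: from (2² + 7²)(7² + 10²), take (2·7 − 7·10, 2·10 + 7·7) = (14 − 70, 20 + 49) = (-56, 69); dropping signs (only squares matter) gives (56, 69); check 56² + 69² = 3136 + 4761 = 7897 ✓.
  Scale by k = 3: (3·56, 3·69) = (168, 207).
Step 4: Order so x ≤ y and verify: 168² + 207² = 28224 + 42849 = 71073 = n. ✓

n = 71073 = 168² + 207² (one valid representation with x ≤ y).


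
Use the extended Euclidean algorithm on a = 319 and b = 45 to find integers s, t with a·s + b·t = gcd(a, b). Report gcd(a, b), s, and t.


Euclidean algorithm on (319, 45) — divide until remainder is 0:
  319 = 7 · 45 + 4
  45 = 11 · 4 + 1
  4 = 4 · 1 + 0
gcd(319, 45) = 1.
Track Bezout coefficients alongside the remainders: start with r₀ = 319 = a·1 + b·0 (s = 1, t = 0) and r₁ = 45 = a·0 + b·1 (s = 0, t = 1); each new remainder r_{k+1} = r_{k-1} − q_k·r_k inherits s_{k+1} = s_{k-1} − q_k·s_k, t_{k+1} = t_{k-1} − q_k·t_k, so r_k = a·s_k + b·t_k at every step:
  q = 7: r = 4, s = 1 − 7·0 = 1, t = 0 − 7·1 = -7  (check: 319·1 + 45·(-7) = 4)
  q = 11: r = 1, s = 0 − 11·1 = -11, t = 1 − 11·(-7) = 78  (check: 319·(-11) + 45·78 = 1)
The row with r = 1 (the gcd) gives the Bezout coefficients s = -11, t = 78.
Result: 319 · (-11) + 45 · (78) = 1.

gcd(319, 45) = 1; s = -11, t = 78 (check: 319·(-11) + 45·78 = 1).


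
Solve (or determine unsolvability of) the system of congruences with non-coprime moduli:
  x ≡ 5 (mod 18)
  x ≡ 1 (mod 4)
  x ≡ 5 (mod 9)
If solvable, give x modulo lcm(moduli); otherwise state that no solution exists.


Moduli 18, 4, 9 are not pairwise coprime, so CRT works modulo lcm(m_i) when all pairwise compatibility conditions hold.
Pairwise compatibility: gcd(m_i, m_j) must divide a_i - a_j for every pair.
Merge one congruence at a time:
  Start: x ≡ 5 (mod 18).
  Combine with x ≡ 1 (mod 4): gcd(18, 4) = 2; 1 - 5 = -4, which IS divisible by 2, so compatible.
    Write x = 5 + 18·t and substitute into x ≡ 1 (mod 4): 18·t ≡ 1 − 5 = -4 (mod 4).
    Divide the congruence (and modulus) by g = 2: 9·t ≡ -2 (mod 2).
    Reduce coefficients mod 2: 1·t ≡ 0 (mod 2).
    So t ≡ 0 (mod 2).
    Then x = 5 + 18·0 = 5, valid modulo lcm(18, 4) = 36: x ≡ 5 (mod 36).
  Combine with x ≡ 5 (mod 9): gcd(36, 9) = 9; 5 - 5 = 0, which IS divisible by 9, so compatible.
    Write x = 5 + 36·t and substitute into x ≡ 5 (mod 9): 36·t ≡ 5 − 5 = 0 (mod 9).
    Divide the congruence (and modulus) by g = 9: 4·t ≡ 0 (mod 1).
    Modulo 1 every t works; take t = 0.
    Then x = 5 + 36·0 = 5, valid modulo lcm(36, 9) = 36: x ≡ 5 (mod 36).
Verify: 5 mod 18 = 5, 5 mod 4 = 1, 5 mod 9 = 5.

x ≡ 5 (mod 36).


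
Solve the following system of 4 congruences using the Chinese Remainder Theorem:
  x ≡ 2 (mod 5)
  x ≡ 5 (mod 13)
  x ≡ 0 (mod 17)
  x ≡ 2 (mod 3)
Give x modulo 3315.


Product of moduli M = 5 · 13 · 17 · 3 = 3315.
Merge one congruence at a time:
  Start: x ≡ 2 (mod 5).
  Combine with x ≡ 5 (mod 13); new modulus lcm = 65.
    Write x = 2 + 5·t and substitute into x ≡ 5 (mod 13): 5·t ≡ 5 − 2 = 3 (mod 13).
    The inverse of 5 mod 13 is 8 (since 5·8 = 40 = 3·13 + 1), so t ≡ 8·3 = 24 ≡ 11 (mod 13).
    Then x = 2 + 5·11 = 57, valid modulo lcm(5, 13) = 65: x ≡ 57 (mod 65).
  Combine with x ≡ 0 (mod 17); new modulus lcm = 1105.
    Write x = 57 + 65·t and substitute into x ≡ 0 (mod 17): 65·t ≡ 0 − 57 = -57 (mod 17).
    Reduce coefficients mod 17: 14·t ≡ 11 (mod 17).
    The inverse of 14 mod 17 is 11 (since 14·11 = 154 = 9·17 + 1), so t ≡ 11·11 = 121 ≡ 2 (mod 17).
    Then x = 57 + 65·2 = 187, valid modulo lcm(65, 17) = 1105: x ≡ 187 (mod 1105).
  Combine with x ≡ 2 (mod 3); new modulus lcm = 3315.
    Write x = 187 + 1105·t and substitute into x ≡ 2 (mod 3): 1105·t ≡ 2 − 187 = -185 (mod 3).
    Reduce coefficients mod 3: 1·t ≡ 1 (mod 3).
    So t ≡ 1 (mod 3).
    Then x = 187 + 1105·1 = 1292, valid modulo lcm(1105, 3) = 3315: x ≡ 1292 (mod 3315).
Verify against each original: 1292 mod 5 = 2, 1292 mod 13 = 5, 1292 mod 17 = 0, 1292 mod 3 = 2.

x ≡ 1292 (mod 3315).


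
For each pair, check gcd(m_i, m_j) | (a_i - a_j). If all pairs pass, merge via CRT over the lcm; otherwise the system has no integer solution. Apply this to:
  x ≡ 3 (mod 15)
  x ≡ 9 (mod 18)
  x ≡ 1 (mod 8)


Moduli 15, 18, 8 are not pairwise coprime, so CRT works modulo lcm(m_i) when all pairwise compatibility conditions hold.
Pairwise compatibility: gcd(m_i, m_j) must divide a_i - a_j for every pair.
Merge one congruence at a time:
  Start: x ≡ 3 (mod 15).
  Combine with x ≡ 9 (mod 18): gcd(15, 18) = 3; 9 - 3 = 6, which IS divisible by 3, so compatible.
    Write x = 3 + 15·t and substitute into x ≡ 9 (mod 18): 15·t ≡ 9 − 3 = 6 (mod 18).
    Divide the congruence (and modulus) by g = 3: 5·t ≡ 2 (mod 6).
    The inverse of 5 mod 6 is 5 (since 5·5 = 25 = 4·6 + 1), so t ≡ 5·2 = 10 ≡ 4 (mod 6).
    Then x = 3 + 15·4 = 63, valid modulo lcm(15, 18) = 90: x ≡ 63 (mod 90).
  Combine with x ≡ 1 (mod 8): gcd(90, 8) = 2; 1 - 63 = -62, which IS divisible by 2, so compatible.
    Write x = 63 + 90·t and substitute into x ≡ 1 (mod 8): 90·t ≡ 1 − 63 = -62 (mod 8).
    Divide the congruence (and modulus) by g = 2: 45·t ≡ -31 (mod 4).
    Reduce coefficients mod 4: 1·t ≡ 1 (mod 4).
    So t ≡ 1 (mod 4).
    Then x = 63 + 90·1 = 153, valid modulo lcm(90, 8) = 360: x ≡ 153 (mod 360).
Verify: 153 mod 15 = 3, 153 mod 18 = 9, 153 mod 8 = 1.

x ≡ 153 (mod 360).


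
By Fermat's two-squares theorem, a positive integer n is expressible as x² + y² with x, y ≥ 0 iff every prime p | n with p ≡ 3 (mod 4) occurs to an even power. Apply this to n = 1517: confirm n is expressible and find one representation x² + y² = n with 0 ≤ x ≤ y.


Step 1: Factor n = 1517 = 37 · 41.
Step 2: Check the mod-4 condition on each prime factor: 37 ≡ 1 (mod 4), exponent 1; 41 ≡ 1 (mod 4), exponent 1.
All primes ≡ 3 (mod 4) appear to even exponent (or don't appear), so by the two-squares theorem n IS expressible as a sum of two squares.
Step 3: Build a representation. Here n = 37 · 41 is a product of primes ≡ 1 (mod 4). Each prime p ≡ 1 (mod 4) is itself a sum of two squares; find a² by testing p − a² for a perfect square:
  37: 37 − 1² = 36 = 6² ⇒ 37 = 1² + 6².
  41: 41 − 1² = 40, 41 − 2² = 37, 41 − 3² = 32, 41 − 4² = 25 = 5² ⇒ 41 = 4² + 5².
  Combine using the Brahmagupta–Fibonacci identity (a² + b²)(c² + d²) = (ac − bd)² + (ad + bc)² = (ac + bd)² + (ad − bc)²:
  37 · 41 = 1517: from (1² + 6²)(4² + 5²), take (1·4 − 6·5, 1·5 + 6·4) = (4 − 30, 5 + 24) = (-26, 29); dropping signs (only squares matter) gives (26, 29); check 26² + 29² = 676 + 841 = 1517 ✓.
Step 4: Order so x ≤ y and verify: 26² + 29² = 676 + 841 = 1517 = n. ✓

n = 1517 = 26² + 29² (one valid representation with x ≤ y).


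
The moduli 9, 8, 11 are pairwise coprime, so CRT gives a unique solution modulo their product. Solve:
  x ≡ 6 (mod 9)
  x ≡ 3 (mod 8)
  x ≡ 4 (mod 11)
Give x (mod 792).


Moduli 9, 8, 11 are pairwise coprime; by CRT there is a unique solution modulo M = 9 · 8 · 11 = 792.
Solve pairwise, accumulating the modulus:
  Start with x ≡ 6 (mod 9).
  Combine with x ≡ 3 (mod 8): since gcd(9, 8) = 1, we get a unique residue mod 72.
    Write x = 6 + 9·t and substitute into x ≡ 3 (mod 8): 9·t ≡ 3 − 6 = -3 (mod 8).
    Reduce coefficients mod 8: 1·t ≡ 5 (mod 8).
    So t ≡ 5 (mod 8).
    Then x = 6 + 9·5 = 51, valid modulo lcm(9, 8) = 72: x ≡ 51 (mod 72).
  Combine with x ≡ 4 (mod 11): since gcd(72, 11) = 1, we get a unique residue mod 792.
    Write x = 51 + 72·t and substitute into x ≡ 4 (mod 11): 72·t ≡ 4 − 51 = -47 (mod 11).
    Reduce coefficients mod 11: 6·t ≡ 8 (mod 11).
    The inverse of 6 mod 11 is 2 (since 6·2 = 12 = 1·11 + 1), so t ≡ 2·8 = 16 ≡ 5 (mod 11).
    Then x = 51 + 72·5 = 411, valid modulo lcm(72, 11) = 792: x ≡ 411 (mod 792).
Verify: 411 mod 9 = 6 ✓, 411 mod 8 = 3 ✓, 411 mod 11 = 4 ✓.

x ≡ 411 (mod 792).


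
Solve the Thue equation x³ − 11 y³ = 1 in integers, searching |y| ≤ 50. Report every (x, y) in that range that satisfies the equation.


The equation is x³ - 11y³ = 1. For fixed y, x³ = 11·y³ + 1, so a solution requires the RHS to be a perfect cube.
Strategy: iterate y from -50 to 50, compute RHS = 11·y³ + 1, and check whether it is a (positive or negative) perfect cube.
Check small values of y:
  y = 0: RHS = 1 = (1)³ ⇒ x = 1 works.
  y = 1: RHS = 12 is not a perfect cube.
  y = -1: RHS = -10 is not a perfect cube.
  y = 2: RHS = 89 is not a perfect cube.
  y = -2: RHS = -87 is not a perfect cube.
  y = 3: RHS = 298 is not a perfect cube.
  y = -3: RHS = -296 is not a perfect cube.
Continuing the search up to |y| = 50 finds no further solutions beyond those listed.
Collected solutions: (1, 0).

Solutions (with |y| ≤ 50): (1, 0).


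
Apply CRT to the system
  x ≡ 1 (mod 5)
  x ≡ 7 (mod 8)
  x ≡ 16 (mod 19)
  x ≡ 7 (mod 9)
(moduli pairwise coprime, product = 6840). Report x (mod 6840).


Product of moduli M = 5 · 8 · 19 · 9 = 6840.
Merge one congruence at a time:
  Start: x ≡ 1 (mod 5).
  Combine with x ≡ 7 (mod 8); new modulus lcm = 40.
    Write x = 1 + 5·t and substitute into x ≡ 7 (mod 8): 5·t ≡ 7 − 1 = 6 (mod 8).
    The inverse of 5 mod 8 is 5 (since 5·5 = 25 = 3·8 + 1), so t ≡ 5·6 = 30 ≡ 6 (mod 8).
    Then x = 1 + 5·6 = 31, valid modulo lcm(5, 8) = 40: x ≡ 31 (mod 40).
  Combine with x ≡ 16 (mod 19); new modulus lcm = 760.
    Write x = 31 + 40·t and substitute into x ≡ 16 (mod 19): 40·t ≡ 16 − 31 = -15 (mod 19).
    Reduce coefficients mod 19: 2·t ≡ 4 (mod 19).
    The inverse of 2 mod 19 is 10 (since 2·10 = 20 = 1·19 + 1), so t ≡ 10·4 = 40 ≡ 2 (mod 19).
    Then x = 31 + 40·2 = 111, valid modulo lcm(40, 19) = 760: x ≡ 111 (mod 760).
  Combine with x ≡ 7 (mod 9); new modulus lcm = 6840.
    Write x = 111 + 760·t and substitute into x ≡ 7 (mod 9): 760·t ≡ 7 − 111 = -104 (mod 9).
    Reduce coefficients mod 9: 4·t ≡ 4 (mod 9).
    The inverse of 4 mod 9 is 7 (since 4·7 = 28 = 3·9 + 1), so t ≡ 7·4 = 28 ≡ 1 (mod 9).
    Then x = 111 + 760·1 = 871, valid modulo lcm(760, 9) = 6840: x ≡ 871 (mod 6840).
Verify against each original: 871 mod 5 = 1, 871 mod 8 = 7, 871 mod 19 = 16, 871 mod 9 = 7.

x ≡ 871 (mod 6840).


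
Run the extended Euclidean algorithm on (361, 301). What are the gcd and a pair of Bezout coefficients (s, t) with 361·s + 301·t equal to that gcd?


Euclidean algorithm on (361, 301) — divide until remainder is 0:
  361 = 1 · 301 + 60
  301 = 5 · 60 + 1
  60 = 60 · 1 + 0
gcd(361, 301) = 1.
Track Bezout coefficients alongside the remainders: start with r₀ = 361 = a·1 + b·0 (s = 1, t = 0) and r₁ = 301 = a·0 + b·1 (s = 0, t = 1); each new remainder r_{k+1} = r_{k-1} − q_k·r_k inherits s_{k+1} = s_{k-1} − q_k·s_k, t_{k+1} = t_{k-1} − q_k·t_k, so r_k = a·s_k + b·t_k at every step:
  q = 1: r = 60, s = 1 − 1·0 = 1, t = 0 − 1·1 = -1  (check: 361·1 + 301·(-1) = 60)
  q = 5: r = 1, s = 0 − 5·1 = -5, t = 1 − 5·(-1) = 6  (check: 361·(-5) + 301·6 = 1)
The row with r = 1 (the gcd) gives the Bezout coefficients s = -5, t = 6.
Result: 361 · (-5) + 301 · (6) = 1.

gcd(361, 301) = 1; s = -5, t = 6 (check: 361·(-5) + 301·6 = 1).


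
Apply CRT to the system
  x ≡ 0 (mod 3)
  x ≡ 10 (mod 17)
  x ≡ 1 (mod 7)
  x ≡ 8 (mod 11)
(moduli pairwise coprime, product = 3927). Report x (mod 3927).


Product of moduli M = 3 · 17 · 7 · 11 = 3927.
Merge one congruence at a time:
  Start: x ≡ 0 (mod 3).
  Combine with x ≡ 10 (mod 17); new modulus lcm = 51.
    Write x = 0 + 3·t and substitute into x ≡ 10 (mod 17): 3·t ≡ 10 − 0 = 10 (mod 17).
    The inverse of 3 mod 17 is 6 (since 3·6 = 18 = 1·17 + 1), so t ≡ 6·10 = 60 ≡ 9 (mod 17).
    Then x = 0 + 3·9 = 27, valid modulo lcm(3, 17) = 51: x ≡ 27 (mod 51).
  Combine with x ≡ 1 (mod 7); new modulus lcm = 357.
    Write x = 27 + 51·t and substitute into x ≡ 1 (mod 7): 51·t ≡ 1 − 27 = -26 (mod 7).
    Reduce coefficients mod 7: 2·t ≡ 2 (mod 7).
    The inverse of 2 mod 7 is 4 (since 2·4 = 8 = 1·7 + 1), so t ≡ 4·2 = 8 ≡ 1 (mod 7).
    Then x = 27 + 51·1 = 78, valid modulo lcm(51, 7) = 357: x ≡ 78 (mod 357).
  Combine with x ≡ 8 (mod 11); new modulus lcm = 3927.
    Write x = 78 + 357·t and substitute into x ≡ 8 (mod 11): 357·t ≡ 8 − 78 = -70 (mod 11).
    Reduce coefficients mod 11: 5·t ≡ 7 (mod 11).
    The inverse of 5 mod 11 is 9 (since 5·9 = 45 = 4·11 + 1), so t ≡ 9·7 = 63 ≡ 8 (mod 11).
    Then x = 78 + 357·8 = 2934, valid modulo lcm(357, 11) = 3927: x ≡ 2934 (mod 3927).
Verify against each original: 2934 mod 3 = 0, 2934 mod 17 = 10, 2934 mod 7 = 1, 2934 mod 11 = 8.

x ≡ 2934 (mod 3927).


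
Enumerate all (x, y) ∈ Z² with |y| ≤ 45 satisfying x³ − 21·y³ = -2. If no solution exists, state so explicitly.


The equation is x³ - 21y³ = -2. For fixed y, x³ = 21·y³ − 2, so a solution requires the RHS to be a perfect cube.
Strategy: iterate y from -45 to 45, compute RHS = 21·y³ − 2, and check whether it is a (positive or negative) perfect cube.
Check small values of y:
  y = 0: RHS = -2 is not a perfect cube.
  y = 1: RHS = 19 is not a perfect cube.
  y = -1: RHS = -23 is not a perfect cube.
  y = 2: RHS = 166 is not a perfect cube.
  y = -2: RHS = -170 is not a perfect cube.
  y = 3: RHS = 565 is not a perfect cube.
  y = -3: RHS = -569 is not a perfect cube.
Continuing the search up to |y| = 45 finds no solutions either.
No (x, y) in the scanned range satisfies the equation.

No integer solutions with |y| ≤ 45.


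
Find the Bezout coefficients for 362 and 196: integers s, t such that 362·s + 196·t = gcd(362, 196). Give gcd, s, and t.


Euclidean algorithm on (362, 196) — divide until remainder is 0:
  362 = 1 · 196 + 166
  196 = 1 · 166 + 30
  166 = 5 · 30 + 16
  30 = 1 · 16 + 14
  16 = 1 · 14 + 2
  14 = 7 · 2 + 0
gcd(362, 196) = 2.
Track Bezout coefficients alongside the remainders: start with r₀ = 362 = a·1 + b·0 (s = 1, t = 0) and r₁ = 196 = a·0 + b·1 (s = 0, t = 1); each new remainder r_{k+1} = r_{k-1} − q_k·r_k inherits s_{k+1} = s_{k-1} − q_k·s_k, t_{k+1} = t_{k-1} − q_k·t_k, so r_k = a·s_k + b·t_k at every step:
  q = 1: r = 166, s = 1 − 1·0 = 1, t = 0 − 1·1 = -1  (check: 362·1 + 196·(-1) = 166)
  q = 1: r = 30, s = 0 − 1·1 = -1, t = 1 − 1·(-1) = 2  (check: 362·(-1) + 196·2 = 30)
  q = 5: r = 16, s = 1 − 5·(-1) = 6, t = -1 − 5·2 = -11  (check: 362·6 + 196·(-11) = 16)
  q = 1: r = 14, s = -1 − 1·6 = -7, t = 2 − 1·(-11) = 13  (check: 362·(-7) + 196·13 = 14)
  q = 1: r = 2, s = 6 − 1·(-7) = 13, t = -11 − 1·13 = -24  (check: 362·13 + 196·(-24) = 2)
The row with r = 2 (the gcd) gives the Bezout coefficients s = 13, t = -24.
Result: 362 · (13) + 196 · (-24) = 2.

gcd(362, 196) = 2; s = 13, t = -24 (check: 362·13 + 196·(-24) = 2).


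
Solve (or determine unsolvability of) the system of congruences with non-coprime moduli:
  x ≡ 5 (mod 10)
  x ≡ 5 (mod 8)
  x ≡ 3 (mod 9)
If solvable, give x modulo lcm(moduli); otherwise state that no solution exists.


Moduli 10, 8, 9 are not pairwise coprime, so CRT works modulo lcm(m_i) when all pairwise compatibility conditions hold.
Pairwise compatibility: gcd(m_i, m_j) must divide a_i - a_j for every pair.
Merge one congruence at a time:
  Start: x ≡ 5 (mod 10).
  Combine with x ≡ 5 (mod 8): gcd(10, 8) = 2; 5 - 5 = 0, which IS divisible by 2, so compatible.
    Write x = 5 + 10·t and substitute into x ≡ 5 (mod 8): 10·t ≡ 5 − 5 = 0 (mod 8).
    Divide the congruence (and modulus) by g = 2: 5·t ≡ 0 (mod 4).
    Reduce coefficients mod 4: 1·t ≡ 0 (mod 4).
    So t ≡ 0 (mod 4).
    Then x = 5 + 10·0 = 5, valid modulo lcm(10, 8) = 40: x ≡ 5 (mod 40).
  Combine with x ≡ 3 (mod 9): gcd(40, 9) = 1; 3 - 5 = -2, which IS divisible by 1, so compatible.
    Write x = 5 + 40·t and substitute into x ≡ 3 (mod 9): 40·t ≡ 3 − 5 = -2 (mod 9).
    Reduce coefficients mod 9: 4·t ≡ 7 (mod 9).
    The inverse of 4 mod 9 is 7 (since 4·7 = 28 = 3·9 + 1), so t ≡ 7·7 = 49 ≡ 4 (mod 9).
    Then x = 5 + 40·4 = 165, valid modulo lcm(40, 9) = 360: x ≡ 165 (mod 360).
Verify: 165 mod 10 = 5, 165 mod 8 = 5, 165 mod 9 = 3.

x ≡ 165 (mod 360).


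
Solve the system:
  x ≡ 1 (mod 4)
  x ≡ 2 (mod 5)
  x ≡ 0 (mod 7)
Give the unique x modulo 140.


Moduli 4, 5, 7 are pairwise coprime; by CRT there is a unique solution modulo M = 4 · 5 · 7 = 140.
Solve pairwise, accumulating the modulus:
  Start with x ≡ 1 (mod 4).
  Combine with x ≡ 2 (mod 5): since gcd(4, 5) = 1, we get a unique residue mod 20.
    Write x = 1 + 4·t and substitute into x ≡ 2 (mod 5): 4·t ≡ 2 − 1 = 1 (mod 5).
    The inverse of 4 mod 5 is 4 (since 4·4 = 16 = 3·5 + 1), so t ≡ 4·1 = 4 ≡ 4 (mod 5).
    Then x = 1 + 4·4 = 17, valid modulo lcm(4, 5) = 20: x ≡ 17 (mod 20).
  Combine with x ≡ 0 (mod 7): since gcd(20, 7) = 1, we get a unique residue mod 140.
    Write x = 17 + 20·t and substitute into x ≡ 0 (mod 7): 20·t ≡ 0 − 17 = -17 (mod 7).
    Reduce coefficients mod 7: 6·t ≡ 4 (mod 7).
    The inverse of 6 mod 7 is 6 (since 6·6 = 36 = 5·7 + 1), so t ≡ 6·4 = 24 ≡ 3 (mod 7).
    Then x = 17 + 20·3 = 77, valid modulo lcm(20, 7) = 140: x ≡ 77 (mod 140).
Verify: 77 mod 4 = 1 ✓, 77 mod 5 = 2 ✓, 77 mod 7 = 0 ✓.

x ≡ 77 (mod 140).


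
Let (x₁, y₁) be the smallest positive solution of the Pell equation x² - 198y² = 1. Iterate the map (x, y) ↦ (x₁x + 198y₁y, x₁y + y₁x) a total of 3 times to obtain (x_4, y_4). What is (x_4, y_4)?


Step 1: Find the fundamental solution (x₁, y₁) of x² - 198y² = 1.
  Expand √198 as a continued fraction. a₀ = ⌊√198⌋ = 14; iterate m_{k+1} = d_k·a_k − m_k, d_{k+1} = (198 − m_{k+1}²)/d_k, a_{k+1} = ⌊(a₀ + m_{k+1})/d_{k+1}⌋ (starting m₀ = 0, d₀ = 1), with convergents p_k = a_k·p_{k-1} + p_{k-2}, q_k = a_k·q_{k-1} + q_{k-2} (p₋₁ = 1, q₋₁ = 0):
  k = 0: a₀ = 14; p₀/q₀ = 14/1; p₀² − 198·q₀² = 196 − 198 = -2.
  k = 1: m = 14, d = 2, a = ⌊(14 + 14)/2⌋ = 14; p/q = (14·14 + 1)/(14·1 + 0) = 197/14; p² − 198·q² = 38809 − 38808 = 1.
  The first convergent with p² − 198·q² = 1 gives the fundamental solution (x₁, y₁) = (197, 14).
Step 2: Apply the recurrence (x_{n+1}, y_{n+1}) = (x₁x_n + 198y₁y_n, x₁y_n + y₁x_n) repeatedly.
  From (x_1, y_1) = (197, 14): x_2 = 197·197 + 198·14·14 = 77617; y_2 = 197·14 + 14·197 = 5516.
  From (x_2, y_2) = (77617, 5516): x_3 = 197·77617 + 198·14·5516 = 30580901; y_3 = 197·5516 + 14·77617 = 2173290.
  From (x_3, y_3) = (30580901, 2173290): x_4 = 197·30580901 + 198·14·2173290 = 12048797377; y_4 = 197·2173290 + 14·30580901 = 856270744.
Step 3: Verify x_4² - 198·y_4² = 145173518232002080129 - 145173518232002080128 = 1 (should be 1). ✓

(x_1, y_1) = (197, 14); (x_4, y_4) = (12048797377, 856270744).


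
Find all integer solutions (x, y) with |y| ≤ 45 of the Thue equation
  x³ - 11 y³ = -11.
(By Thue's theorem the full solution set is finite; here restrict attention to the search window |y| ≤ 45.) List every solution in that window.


The equation is x³ - 11y³ = -11. For fixed y, x³ = 11·y³ − 11, so a solution requires the RHS to be a perfect cube.
Strategy: iterate y from -45 to 45, compute RHS = 11·y³ − 11, and check whether it is a (positive or negative) perfect cube.
Check small values of y:
  y = 0: RHS = -11 is not a perfect cube.
  y = 1: RHS = 0 = (0)³ ⇒ x = 0 works.
  y = -1: RHS = -22 is not a perfect cube.
  y = 2: RHS = 77 is not a perfect cube.
  y = -2: RHS = -99 is not a perfect cube.
  y = 3: RHS = 286 is not a perfect cube.
  y = -3: RHS = -308 is not a perfect cube.
Continuing the search up to |y| = 45 finds no further solutions beyond those listed.
Collected solutions: (0, 1).

Solutions (with |y| ≤ 45): (0, 1).


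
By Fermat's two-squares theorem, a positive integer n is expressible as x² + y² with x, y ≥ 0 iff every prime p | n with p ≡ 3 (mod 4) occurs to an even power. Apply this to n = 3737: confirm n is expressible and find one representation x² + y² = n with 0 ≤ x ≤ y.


Step 1: Factor n = 3737 = 37 · 101.
Step 2: Check the mod-4 condition on each prime factor: 37 ≡ 1 (mod 4), exponent 1; 101 ≡ 1 (mod 4), exponent 1.
All primes ≡ 3 (mod 4) appear to even exponent (or don't appear), so by the two-squares theorem n IS expressible as a sum of two squares.
Step 3: Build a representation. Here n = 37 · 101 is a product of primes ≡ 1 (mod 4). Each prime p ≡ 1 (mod 4) is itself a sum of two squares; find a² by testing p − a² for a perfect square:
  37: 37 − 1² = 36 = 6² ⇒ 37 = 1² + 6².
  101: 101 − 1² = 100 = 10² ⇒ 101 = 1² + 10².
  Combine using the Brahmagupta–Fibonacci identity (a² + b²)(c² + d²) = (ac − bd)² + (ad + bc)² = (ac + bd)² + (ad − bc)²:
  37 · 101 = 3737: from (1² + 6²)(1² + 10²), take (1·1 − 6·10, 1·10 + 6·1) = (1 − 60, 10 + 6) = (-59, 16); dropping signs (only squares matter) gives (59, 16); check 59² + 16² = 3481 + 256 = 3737 ✓.
Step 4: Order so x ≤ y and verify: 16² + 59² = 256 + 3481 = 3737 = n. ✓

n = 3737 = 16² + 59² (one valid representation with x ≤ y).


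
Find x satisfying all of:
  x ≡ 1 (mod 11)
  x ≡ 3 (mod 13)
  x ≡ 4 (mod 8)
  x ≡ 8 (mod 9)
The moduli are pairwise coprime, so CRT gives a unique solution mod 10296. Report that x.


Product of moduli M = 11 · 13 · 8 · 9 = 10296.
Merge one congruence at a time:
  Start: x ≡ 1 (mod 11).
  Combine with x ≡ 3 (mod 13); new modulus lcm = 143.
    Write x = 1 + 11·t and substitute into x ≡ 3 (mod 13): 11·t ≡ 3 − 1 = 2 (mod 13).
    The inverse of 11 mod 13 is 6 (since 11·6 = 66 = 5·13 + 1), so t ≡ 6·2 = 12 ≡ 12 (mod 13).
    Then x = 1 + 11·12 = 133, valid modulo lcm(11, 13) = 143: x ≡ 133 (mod 143).
  Combine with x ≡ 4 (mod 8); new modulus lcm = 1144.
    Write x = 133 + 143·t and substitute into x ≡ 4 (mod 8): 143·t ≡ 4 − 133 = -129 (mod 8).
    Reduce coefficients mod 8: 7·t ≡ 7 (mod 8).
    The inverse of 7 mod 8 is 7 (since 7·7 = 49 = 6·8 + 1), so t ≡ 7·7 = 49 ≡ 1 (mod 8).
    Then x = 133 + 143·1 = 276, valid modulo lcm(143, 8) = 1144: x ≡ 276 (mod 1144).
  Combine with x ≡ 8 (mod 9); new modulus lcm = 10296.
    Write x = 276 + 1144·t and substitute into x ≡ 8 (mod 9): 1144·t ≡ 8 − 276 = -268 (mod 9).
    Reduce coefficients mod 9: 1·t ≡ 2 (mod 9).
    So t ≡ 2 (mod 9).
    Then x = 276 + 1144·2 = 2564, valid modulo lcm(1144, 9) = 10296: x ≡ 2564 (mod 10296).
Verify against each original: 2564 mod 11 = 1, 2564 mod 13 = 3, 2564 mod 8 = 4, 2564 mod 9 = 8.

x ≡ 2564 (mod 10296).
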